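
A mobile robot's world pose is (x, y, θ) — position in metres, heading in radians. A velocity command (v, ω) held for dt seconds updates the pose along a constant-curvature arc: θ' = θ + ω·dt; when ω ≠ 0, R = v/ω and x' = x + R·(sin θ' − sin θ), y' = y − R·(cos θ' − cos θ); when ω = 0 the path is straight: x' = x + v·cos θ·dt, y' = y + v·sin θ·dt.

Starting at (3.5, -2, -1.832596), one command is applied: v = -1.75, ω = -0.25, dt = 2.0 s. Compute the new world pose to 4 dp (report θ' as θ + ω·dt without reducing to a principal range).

θ' = -1.8326 + -0.25·2.0 = -2.3326
R = v/ω = -1.75/-0.25 = 7.0000
x' = 3.5 + 7.0000·(sin -2.3326 − sin -1.8326) = 5.1963
y' = -2 − 7.0000·(cos -2.3326 − cos -1.8326) = 1.0198

(5.1963, 1.0198, -2.3326)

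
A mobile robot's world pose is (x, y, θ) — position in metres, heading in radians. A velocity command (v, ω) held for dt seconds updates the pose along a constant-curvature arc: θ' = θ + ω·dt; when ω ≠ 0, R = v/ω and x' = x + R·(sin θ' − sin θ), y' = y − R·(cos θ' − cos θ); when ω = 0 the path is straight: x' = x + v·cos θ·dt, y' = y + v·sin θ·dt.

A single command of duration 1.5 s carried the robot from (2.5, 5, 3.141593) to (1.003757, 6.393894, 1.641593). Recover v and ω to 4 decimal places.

Δθ = 1.641593 − 3.141593 = -1.500000
ω = Δθ/dt = -1.500000/1.5 = -1.0000
R = Δx/(sin θ' − sin θ) = -1.5000
v = R·ω = -1.5000·-1.0000 = 1.5000

v = 1.5000, ω = -1.0000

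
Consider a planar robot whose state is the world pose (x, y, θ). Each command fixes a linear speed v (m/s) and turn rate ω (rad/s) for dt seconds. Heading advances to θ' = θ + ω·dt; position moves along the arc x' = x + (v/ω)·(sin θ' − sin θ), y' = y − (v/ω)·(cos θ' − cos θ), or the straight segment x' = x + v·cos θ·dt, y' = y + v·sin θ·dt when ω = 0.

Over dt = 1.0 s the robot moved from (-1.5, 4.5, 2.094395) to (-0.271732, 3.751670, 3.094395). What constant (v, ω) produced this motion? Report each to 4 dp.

Δθ = 3.094395 − 2.094395 = 1.000000
ω = Δθ/dt = 1.000000/1.0 = 1.0000
R = Δx/(sin θ' − sin θ) = -1.5000
v = R·ω = -1.5000·1.0000 = -1.5000

v = -1.5000, ω = 1.0000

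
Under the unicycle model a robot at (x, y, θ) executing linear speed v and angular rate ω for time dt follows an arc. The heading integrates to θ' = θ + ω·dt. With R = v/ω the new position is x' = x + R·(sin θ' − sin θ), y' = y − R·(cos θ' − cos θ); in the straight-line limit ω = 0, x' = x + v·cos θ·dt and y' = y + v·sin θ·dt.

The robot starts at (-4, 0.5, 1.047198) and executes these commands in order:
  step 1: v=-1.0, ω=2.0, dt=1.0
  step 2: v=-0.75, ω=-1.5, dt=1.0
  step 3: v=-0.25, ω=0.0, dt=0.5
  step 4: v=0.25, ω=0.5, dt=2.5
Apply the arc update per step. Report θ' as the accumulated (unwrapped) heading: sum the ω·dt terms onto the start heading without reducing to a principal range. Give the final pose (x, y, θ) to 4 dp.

step 1: θ'=3.0472 (R=-0.5000) → pose (-3.6141, -0.2478, 3.0472)
step 2: θ'=1.5472 (R=0.5000) → pose (-3.1614, -0.7573, 1.5472)
step 3: θ'=1.5472 (straight) → pose (-3.1643, -0.8823, 1.5472)
step 4: θ'=2.7972 (R=0.5000) → pose (-3.4954, -0.3999, 2.7972)

(-3.4954, -0.3999, 2.7972)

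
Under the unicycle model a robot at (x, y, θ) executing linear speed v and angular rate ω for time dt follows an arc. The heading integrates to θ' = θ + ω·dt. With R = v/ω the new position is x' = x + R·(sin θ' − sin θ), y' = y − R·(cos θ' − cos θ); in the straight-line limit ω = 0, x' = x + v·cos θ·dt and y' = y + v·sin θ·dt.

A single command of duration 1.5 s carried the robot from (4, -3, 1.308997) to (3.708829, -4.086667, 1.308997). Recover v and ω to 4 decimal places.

Δθ = 1.308997 − 1.308997 = 0.000000
ω = Δθ/dt = 0.000000/1.5 = 0.0000
ω = 0 → v = (Δx·cos θ + Δy·sin θ)/dt = -0.7500

v = -0.7500, ω = 0.0000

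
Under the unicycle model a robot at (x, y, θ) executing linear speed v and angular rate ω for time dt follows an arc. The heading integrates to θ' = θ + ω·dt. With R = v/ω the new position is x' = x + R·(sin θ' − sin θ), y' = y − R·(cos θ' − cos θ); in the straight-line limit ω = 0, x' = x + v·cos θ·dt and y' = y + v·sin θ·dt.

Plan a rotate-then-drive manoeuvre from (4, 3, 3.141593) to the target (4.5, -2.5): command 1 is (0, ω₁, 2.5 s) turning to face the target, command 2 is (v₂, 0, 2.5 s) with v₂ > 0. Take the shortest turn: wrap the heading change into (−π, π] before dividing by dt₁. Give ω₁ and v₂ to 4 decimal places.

ω₁ = 0.6646, v₂ = 2.2091

heading to target = atan2(-2.5−3, 4.5−4) = -1.4801
Δθ = wrap(-1.4801 − 3.1416) = 1.6615; ω₁ = Δθ/dt₁ = 0.6646
distance = √((4.5−4)² + (-2.5−3)²) = 5.5227; v₂ = distance/dt₂ = 2.2091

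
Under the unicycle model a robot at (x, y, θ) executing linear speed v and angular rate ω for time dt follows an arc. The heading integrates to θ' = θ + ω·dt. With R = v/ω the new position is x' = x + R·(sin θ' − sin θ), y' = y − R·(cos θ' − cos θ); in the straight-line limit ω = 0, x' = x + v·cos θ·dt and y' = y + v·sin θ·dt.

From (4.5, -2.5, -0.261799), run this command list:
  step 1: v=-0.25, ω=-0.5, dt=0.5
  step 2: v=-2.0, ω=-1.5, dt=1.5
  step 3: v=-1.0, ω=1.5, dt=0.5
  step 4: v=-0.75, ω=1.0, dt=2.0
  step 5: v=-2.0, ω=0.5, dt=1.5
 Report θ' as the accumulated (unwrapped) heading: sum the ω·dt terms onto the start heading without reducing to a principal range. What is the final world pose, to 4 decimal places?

(1.4905, 0.3115, 0.7382)

step 1: θ'=-0.5118 (R=0.5000) → pose (4.3845, -2.4530, -0.5118)
step 2: θ'=-2.7618 (R=1.3333) → pose (4.5432, -0.0522, -2.7618)
step 3: θ'=-2.0118 (R=-0.6667) → pose (4.8990, 0.2824, -2.0118)
step 4: θ'=-0.0118 (R=-0.7500) → pose (4.2296, 1.3525, -0.0118)
step 5: θ'=0.7382 (R=-4.0000) → pose (1.4905, 0.3115, 0.7382)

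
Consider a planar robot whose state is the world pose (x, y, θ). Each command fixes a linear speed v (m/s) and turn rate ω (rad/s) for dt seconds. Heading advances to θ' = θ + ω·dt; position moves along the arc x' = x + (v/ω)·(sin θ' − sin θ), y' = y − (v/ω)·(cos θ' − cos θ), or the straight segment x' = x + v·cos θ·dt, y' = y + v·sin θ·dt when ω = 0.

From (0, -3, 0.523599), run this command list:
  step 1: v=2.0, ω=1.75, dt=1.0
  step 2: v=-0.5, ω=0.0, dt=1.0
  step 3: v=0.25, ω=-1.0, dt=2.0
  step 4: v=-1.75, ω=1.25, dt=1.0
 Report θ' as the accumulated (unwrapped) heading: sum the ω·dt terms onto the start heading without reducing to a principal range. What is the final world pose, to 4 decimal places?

(-0.2732, -2.5327, 1.5236)

step 1: θ'=2.2736 (R=1.1429) → pose (0.3006, -1.2716, 2.2736)
step 2: θ'=2.2736 (straight) → pose (0.6238, -1.6531, 2.2736)
step 3: θ'=0.2736 (R=-0.2500) → pose (0.7470, -1.2508, 0.2736)
step 4: θ'=1.5236 (R=-1.4000) → pose (-0.2732, -2.5327, 1.5236)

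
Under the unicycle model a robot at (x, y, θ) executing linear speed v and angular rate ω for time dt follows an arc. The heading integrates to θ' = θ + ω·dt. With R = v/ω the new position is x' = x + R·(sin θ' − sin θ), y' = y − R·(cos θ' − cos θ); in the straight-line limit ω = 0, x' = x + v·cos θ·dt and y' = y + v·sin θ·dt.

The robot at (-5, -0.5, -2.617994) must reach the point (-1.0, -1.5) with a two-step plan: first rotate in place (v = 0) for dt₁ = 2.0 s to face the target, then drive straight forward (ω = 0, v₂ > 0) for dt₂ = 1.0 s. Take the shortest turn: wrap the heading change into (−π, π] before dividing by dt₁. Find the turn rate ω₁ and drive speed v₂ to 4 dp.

ω₁ = 1.1865, v₂ = 4.1231

heading to target = atan2(-1.5−-0.5, -1−-5) = -0.2450
Δθ = wrap(-0.2450 − -2.6180) = 2.3730; ω₁ = Δθ/dt₁ = 1.1865
distance = √((-1−-5)² + (-1.5−-0.5)²) = 4.1231; v₂ = distance/dt₂ = 4.1231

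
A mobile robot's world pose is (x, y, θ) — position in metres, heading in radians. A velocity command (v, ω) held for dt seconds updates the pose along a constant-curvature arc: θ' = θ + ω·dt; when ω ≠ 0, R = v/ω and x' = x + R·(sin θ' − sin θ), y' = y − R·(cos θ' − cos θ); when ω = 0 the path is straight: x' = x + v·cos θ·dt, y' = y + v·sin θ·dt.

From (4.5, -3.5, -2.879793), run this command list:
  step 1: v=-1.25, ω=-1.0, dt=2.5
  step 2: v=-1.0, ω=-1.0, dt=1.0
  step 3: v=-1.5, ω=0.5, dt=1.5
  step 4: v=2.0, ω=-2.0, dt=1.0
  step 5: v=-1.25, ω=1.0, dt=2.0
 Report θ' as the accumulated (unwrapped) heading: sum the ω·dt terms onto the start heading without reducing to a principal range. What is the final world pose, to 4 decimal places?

step 1: θ'=-5.3798 (R=1.2500) → pose (5.8053, -5.4811, -5.3798)
step 2: θ'=-6.3798 (R=1.0000) → pose (4.9234, -5.8575, -6.3798)
step 3: θ'=-5.6298 (R=-3.0000) → pose (2.8104, -6.4614, -5.6298)
step 4: θ'=-7.6298 (R=-1.0000) → pose (4.3933, -7.0331, -7.6298)
step 5: θ'=-5.6298 (R=-1.2500) → pose (2.4147, -6.3185, -5.6298)

(2.4147, -6.3185, -5.6298)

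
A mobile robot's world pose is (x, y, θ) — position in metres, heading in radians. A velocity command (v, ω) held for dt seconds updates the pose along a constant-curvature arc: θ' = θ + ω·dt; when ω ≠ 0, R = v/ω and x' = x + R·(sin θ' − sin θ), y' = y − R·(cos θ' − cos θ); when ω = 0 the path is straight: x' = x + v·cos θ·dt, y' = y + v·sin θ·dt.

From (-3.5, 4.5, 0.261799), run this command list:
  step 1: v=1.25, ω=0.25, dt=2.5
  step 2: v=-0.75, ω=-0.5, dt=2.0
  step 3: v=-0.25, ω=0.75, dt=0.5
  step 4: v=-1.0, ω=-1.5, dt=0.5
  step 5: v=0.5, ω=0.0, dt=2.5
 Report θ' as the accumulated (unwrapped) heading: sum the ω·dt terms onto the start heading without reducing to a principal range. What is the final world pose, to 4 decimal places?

step 1: θ'=0.8868 (R=5.0000) → pose (-0.9188, 6.1701, 0.8868)
step 2: θ'=-0.1132 (R=1.5000) → pose (-2.2508, 5.6276, -0.1132)
step 3: θ'=0.2618 (R=-0.3333) → pose (-2.3748, 5.6184, 0.2618)
step 4: θ'=-0.4882 (R=0.6667) → pose (-2.8600, 5.6735, -0.4882)
step 5: θ'=-0.4882 (straight) → pose (-1.7560, 5.0872, -0.4882)

(-1.7560, 5.0872, -0.4882)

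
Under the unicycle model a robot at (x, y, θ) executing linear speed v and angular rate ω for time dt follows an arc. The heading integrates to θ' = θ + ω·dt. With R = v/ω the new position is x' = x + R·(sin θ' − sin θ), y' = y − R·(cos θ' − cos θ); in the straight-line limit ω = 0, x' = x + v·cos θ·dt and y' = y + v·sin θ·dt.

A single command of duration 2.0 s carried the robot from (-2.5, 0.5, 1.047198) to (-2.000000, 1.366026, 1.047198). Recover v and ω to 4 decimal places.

Δθ = 1.047198 − 1.047198 = 0.000000
ω = Δθ/dt = 0.000000/2.0 = 0.0000
ω = 0 → v = (Δx·cos θ + Δy·sin θ)/dt = 0.5000

v = 0.5000, ω = 0.0000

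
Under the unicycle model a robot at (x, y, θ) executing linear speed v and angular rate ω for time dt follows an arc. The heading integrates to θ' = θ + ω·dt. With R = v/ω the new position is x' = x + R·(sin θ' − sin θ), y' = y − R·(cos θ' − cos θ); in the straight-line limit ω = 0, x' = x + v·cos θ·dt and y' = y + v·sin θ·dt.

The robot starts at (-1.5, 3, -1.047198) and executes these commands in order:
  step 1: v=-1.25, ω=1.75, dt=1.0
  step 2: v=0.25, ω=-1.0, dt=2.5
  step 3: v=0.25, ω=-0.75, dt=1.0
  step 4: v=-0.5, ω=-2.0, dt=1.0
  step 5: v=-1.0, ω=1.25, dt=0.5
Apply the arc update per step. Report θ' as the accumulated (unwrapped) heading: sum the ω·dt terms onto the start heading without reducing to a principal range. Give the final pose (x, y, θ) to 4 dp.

(-1.7005, 2.1368, -3.9222)

step 1: θ'=0.7028 (R=-0.7143) → pose (-2.5803, 3.1879, 0.7028)
step 2: θ'=-1.7972 (R=-0.2500) → pose (-2.1751, 2.9410, -1.7972)
step 3: θ'=-2.5472 (R=-0.3333) → pose (-2.3132, 2.7397, -2.5472)
step 4: θ'=-4.5472 (R=0.2500) → pose (-1.9266, 2.5737, -4.5472)
step 5: θ'=-3.9222 (R=-0.8000) → pose (-1.7005, 2.1368, -3.9222)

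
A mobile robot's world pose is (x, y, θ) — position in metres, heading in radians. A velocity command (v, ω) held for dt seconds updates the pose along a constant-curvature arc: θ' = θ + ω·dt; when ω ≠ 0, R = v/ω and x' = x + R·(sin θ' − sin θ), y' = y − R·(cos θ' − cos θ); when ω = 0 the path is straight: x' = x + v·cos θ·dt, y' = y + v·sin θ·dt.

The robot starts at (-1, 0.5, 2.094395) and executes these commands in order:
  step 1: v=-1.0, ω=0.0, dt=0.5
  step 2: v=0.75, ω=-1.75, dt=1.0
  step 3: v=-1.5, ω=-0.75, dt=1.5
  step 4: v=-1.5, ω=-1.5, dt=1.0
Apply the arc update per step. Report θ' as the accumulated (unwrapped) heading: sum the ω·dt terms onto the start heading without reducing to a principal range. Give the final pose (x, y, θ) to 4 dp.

(-2.6610, 2.5084, -2.2806)

step 1: θ'=2.0944 (straight) → pose (-0.7500, 0.0670, 2.0944)
step 2: θ'=0.3444 (R=-0.4286) → pose (-0.5235, 0.6847, 0.3444)
step 3: θ'=-0.7806 (R=2.0000) → pose (-2.6062, 1.1463, -0.7806)
step 4: θ'=-2.2806 (R=1.0000) → pose (-2.6610, 2.5084, -2.2806)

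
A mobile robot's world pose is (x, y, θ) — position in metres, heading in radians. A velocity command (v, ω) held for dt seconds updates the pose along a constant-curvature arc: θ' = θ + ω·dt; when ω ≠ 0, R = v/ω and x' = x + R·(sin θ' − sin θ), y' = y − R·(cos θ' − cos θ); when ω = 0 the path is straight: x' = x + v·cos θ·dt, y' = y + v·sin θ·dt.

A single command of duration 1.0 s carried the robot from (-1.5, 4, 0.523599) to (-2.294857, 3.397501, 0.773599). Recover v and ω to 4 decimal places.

Δθ = 0.773599 − 0.523599 = 0.250000
ω = Δθ/dt = 0.250000/1.0 = 0.2500
R = Δx/(sin θ' − sin θ) = -4.0000
v = R·ω = -4.0000·0.2500 = -1.0000

v = -1.0000, ω = 0.2500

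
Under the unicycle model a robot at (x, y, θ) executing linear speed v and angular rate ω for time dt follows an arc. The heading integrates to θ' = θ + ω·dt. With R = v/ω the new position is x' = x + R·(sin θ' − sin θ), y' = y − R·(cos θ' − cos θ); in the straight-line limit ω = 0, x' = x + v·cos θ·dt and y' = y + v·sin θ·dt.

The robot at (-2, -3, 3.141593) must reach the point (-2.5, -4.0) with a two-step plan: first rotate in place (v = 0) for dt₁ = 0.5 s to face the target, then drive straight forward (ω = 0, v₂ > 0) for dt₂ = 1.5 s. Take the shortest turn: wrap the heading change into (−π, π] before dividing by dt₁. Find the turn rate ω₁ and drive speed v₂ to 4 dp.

heading to target = atan2(-4−-3, -2.5−-2) = -2.0344
Δθ = wrap(-2.0344 − 3.1416) = 1.1071; ω₁ = Δθ/dt₁ = 2.2143
distance = √((-2.5−-2)² + (-4−-3)²) = 1.1180; v₂ = distance/dt₂ = 0.7454

ω₁ = 2.2143, v₂ = 0.7454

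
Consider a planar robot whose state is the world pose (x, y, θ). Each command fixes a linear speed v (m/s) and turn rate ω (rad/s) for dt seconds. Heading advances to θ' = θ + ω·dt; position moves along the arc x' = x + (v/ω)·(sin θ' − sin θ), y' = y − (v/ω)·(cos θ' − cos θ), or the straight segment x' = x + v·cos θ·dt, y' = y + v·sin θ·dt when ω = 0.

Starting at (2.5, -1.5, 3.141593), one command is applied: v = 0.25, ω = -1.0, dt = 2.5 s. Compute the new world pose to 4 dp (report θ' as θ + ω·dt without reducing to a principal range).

θ' = 3.1416 + -1.0·2.5 = 0.6416
R = v/ω = 0.25/-1.0 = -0.2500
x' = 2.5 + -0.2500·(sin 0.6416 − sin 3.1416) = 2.3504
y' = -1.5 − -0.2500·(cos 0.6416 − cos 3.1416) = -1.0497

(2.3504, -1.0497, 0.6416)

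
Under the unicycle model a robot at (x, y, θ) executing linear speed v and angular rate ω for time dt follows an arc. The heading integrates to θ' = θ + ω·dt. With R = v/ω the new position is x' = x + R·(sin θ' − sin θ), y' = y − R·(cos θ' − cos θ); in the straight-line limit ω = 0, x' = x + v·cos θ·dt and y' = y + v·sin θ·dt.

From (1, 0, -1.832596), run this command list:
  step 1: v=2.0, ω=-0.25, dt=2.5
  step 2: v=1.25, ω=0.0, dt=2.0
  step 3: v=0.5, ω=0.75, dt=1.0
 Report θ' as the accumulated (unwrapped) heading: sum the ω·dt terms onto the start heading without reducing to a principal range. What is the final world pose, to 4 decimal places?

step 1: θ'=-2.4576 (R=-8.0000) → pose (-1.6722, -4.1299, -2.4576)
step 2: θ'=-2.4576 (straight) → pose (-3.6099, -5.7096, -2.4576)
step 3: θ'=-1.7076 (R=0.6667) → pose (-3.8490, -6.1354, -1.7076)

(-3.8490, -6.1354, -1.7076)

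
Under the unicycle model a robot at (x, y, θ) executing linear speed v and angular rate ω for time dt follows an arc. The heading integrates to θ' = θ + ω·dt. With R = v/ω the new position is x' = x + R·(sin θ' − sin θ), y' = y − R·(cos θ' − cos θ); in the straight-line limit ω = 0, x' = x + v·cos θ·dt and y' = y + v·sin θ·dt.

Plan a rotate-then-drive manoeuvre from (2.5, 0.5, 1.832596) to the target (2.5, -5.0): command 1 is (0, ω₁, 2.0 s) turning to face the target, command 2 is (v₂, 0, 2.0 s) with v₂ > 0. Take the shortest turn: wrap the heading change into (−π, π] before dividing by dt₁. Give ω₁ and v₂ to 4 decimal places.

ω₁ = 1.4399, v₂ = 2.7500

heading to target = atan2(-5−0.5, 2.5−2.5) = -1.5708
Δθ = wrap(-1.5708 − 1.8326) = 2.8798; ω₁ = Δθ/dt₁ = 1.4399
distance = √((2.5−2.5)² + (-5−0.5)²) = 5.5000; v₂ = distance/dt₂ = 2.7500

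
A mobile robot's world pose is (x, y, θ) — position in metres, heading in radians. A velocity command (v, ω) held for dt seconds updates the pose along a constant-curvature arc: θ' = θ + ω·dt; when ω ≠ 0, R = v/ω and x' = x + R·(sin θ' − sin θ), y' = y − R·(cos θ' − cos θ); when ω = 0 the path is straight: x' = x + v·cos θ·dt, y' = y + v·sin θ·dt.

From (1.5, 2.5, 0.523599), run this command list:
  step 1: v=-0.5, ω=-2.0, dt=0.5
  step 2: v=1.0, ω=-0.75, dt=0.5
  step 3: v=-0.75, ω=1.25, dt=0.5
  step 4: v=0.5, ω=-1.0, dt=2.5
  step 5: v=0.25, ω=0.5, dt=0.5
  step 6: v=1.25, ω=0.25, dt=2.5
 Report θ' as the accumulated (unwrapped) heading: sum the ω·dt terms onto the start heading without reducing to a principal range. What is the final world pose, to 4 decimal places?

step 1: θ'=-0.4764 (R=0.2500) → pose (1.2604, 2.4943, -0.4764)
step 2: θ'=-0.8514 (R=-1.3333) → pose (1.6518, 2.1880, -0.8514)
step 3: θ'=-0.2264 (R=-0.6000) → pose (1.3352, 2.3774, -0.2264)
step 4: θ'=-2.7264 (R=-0.5000) → pose (1.4247, 1.4326, -2.7264)
step 5: θ'=-2.4764 (R=0.5000) → pose (1.3177, 1.3685, -2.4764)
step 6: θ'=-1.8514 (R=5.0000) → pose (-0.4007, -1.1808, -1.8514)

(-0.4007, -1.1808, -1.8514)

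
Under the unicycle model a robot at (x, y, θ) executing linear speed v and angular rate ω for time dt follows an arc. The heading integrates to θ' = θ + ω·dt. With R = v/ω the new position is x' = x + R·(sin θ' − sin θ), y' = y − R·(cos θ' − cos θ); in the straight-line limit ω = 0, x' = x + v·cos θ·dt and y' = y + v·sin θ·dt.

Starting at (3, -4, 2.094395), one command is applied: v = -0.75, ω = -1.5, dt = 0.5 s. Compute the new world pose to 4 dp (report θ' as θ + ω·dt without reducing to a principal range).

(3.0542, -4.3622, 1.3444)

θ' = 2.0944 + -1.5·0.5 = 1.3444
R = v/ω = -0.75/-1.5 = 0.5000
x' = 3 + 0.5000·(sin 1.3444 − sin 2.0944) = 3.0542
y' = -4 − 0.5000·(cos 1.3444 − cos 2.0944) = -4.3622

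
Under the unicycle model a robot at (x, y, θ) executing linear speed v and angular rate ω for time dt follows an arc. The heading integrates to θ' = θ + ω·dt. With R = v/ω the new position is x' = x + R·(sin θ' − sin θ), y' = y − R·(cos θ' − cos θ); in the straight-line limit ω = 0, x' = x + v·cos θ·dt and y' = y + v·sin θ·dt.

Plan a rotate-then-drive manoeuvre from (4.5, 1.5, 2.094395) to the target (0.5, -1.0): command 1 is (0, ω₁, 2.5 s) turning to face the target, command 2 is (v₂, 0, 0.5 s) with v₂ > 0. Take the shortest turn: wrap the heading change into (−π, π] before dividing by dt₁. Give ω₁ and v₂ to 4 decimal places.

heading to target = atan2(-1−1.5, 0.5−4.5) = -2.5830
Δθ = wrap(-2.5830 − 2.0944) = 1.6058; ω₁ = Δθ/dt₁ = 0.6423
distance = √((0.5−4.5)² + (-1−1.5)²) = 4.7170; v₂ = distance/dt₂ = 9.4340

ω₁ = 0.6423, v₂ = 9.4340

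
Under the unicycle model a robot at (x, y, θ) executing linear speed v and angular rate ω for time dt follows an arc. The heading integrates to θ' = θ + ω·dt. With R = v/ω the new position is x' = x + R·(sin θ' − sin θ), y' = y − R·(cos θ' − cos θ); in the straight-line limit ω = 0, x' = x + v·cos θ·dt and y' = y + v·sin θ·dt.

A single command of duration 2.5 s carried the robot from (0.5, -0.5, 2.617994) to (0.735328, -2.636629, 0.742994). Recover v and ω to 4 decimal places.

v = -1.0000, ω = -0.7500

Δθ = 0.742994 − 2.617994 = -1.875000
ω = Δθ/dt = -1.875000/2.5 = -0.7500
R = −Δy/(cos θ' − cos θ) = 1.3333
v = R·ω = 1.3333·-0.7500 = -1.0000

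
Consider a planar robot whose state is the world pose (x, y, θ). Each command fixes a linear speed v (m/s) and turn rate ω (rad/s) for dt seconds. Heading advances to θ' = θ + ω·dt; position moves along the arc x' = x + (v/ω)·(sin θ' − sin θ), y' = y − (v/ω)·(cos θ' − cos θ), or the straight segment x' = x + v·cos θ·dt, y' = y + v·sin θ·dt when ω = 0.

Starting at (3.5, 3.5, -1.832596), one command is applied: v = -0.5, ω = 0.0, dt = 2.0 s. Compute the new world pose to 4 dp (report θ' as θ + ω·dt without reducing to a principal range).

θ' = -1.8326 + 0.0·2.0 = -1.8326
ω = 0 → straight: x' = 3.5 + -0.5·cos(-1.8326)·2.0 = 3.7588
y' = 3.5 + -0.5·sin(-1.8326)·2.0 = 4.4659

(3.7588, 4.4659, -1.8326)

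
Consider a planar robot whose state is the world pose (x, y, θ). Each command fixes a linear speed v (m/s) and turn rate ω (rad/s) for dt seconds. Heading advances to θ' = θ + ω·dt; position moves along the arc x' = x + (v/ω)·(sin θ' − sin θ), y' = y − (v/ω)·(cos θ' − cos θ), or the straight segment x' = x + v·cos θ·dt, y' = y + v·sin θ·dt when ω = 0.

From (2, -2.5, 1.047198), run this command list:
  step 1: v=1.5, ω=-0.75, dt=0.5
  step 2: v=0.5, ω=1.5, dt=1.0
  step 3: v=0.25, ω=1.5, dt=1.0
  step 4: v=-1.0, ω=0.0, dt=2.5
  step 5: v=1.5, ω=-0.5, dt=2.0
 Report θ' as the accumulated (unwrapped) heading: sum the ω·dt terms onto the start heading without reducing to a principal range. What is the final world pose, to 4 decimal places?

step 1: θ'=0.6722 (R=-2.0000) → pose (2.4866, -1.9351, 0.6722)
step 2: θ'=2.1722 (R=0.3333) → pose (2.5539, -1.4857, 2.1722)
step 3: θ'=3.6722 (R=0.1667) → pose (2.3321, -1.4362, 3.6722)
step 4: θ'=3.6722 (straight) → pose (4.4884, -0.1711, 3.6722)
step 5: θ'=2.6722 (R=-3.0000) → pose (1.6132, -0.2591, 2.6722)

(1.6132, -0.2591, 2.6722)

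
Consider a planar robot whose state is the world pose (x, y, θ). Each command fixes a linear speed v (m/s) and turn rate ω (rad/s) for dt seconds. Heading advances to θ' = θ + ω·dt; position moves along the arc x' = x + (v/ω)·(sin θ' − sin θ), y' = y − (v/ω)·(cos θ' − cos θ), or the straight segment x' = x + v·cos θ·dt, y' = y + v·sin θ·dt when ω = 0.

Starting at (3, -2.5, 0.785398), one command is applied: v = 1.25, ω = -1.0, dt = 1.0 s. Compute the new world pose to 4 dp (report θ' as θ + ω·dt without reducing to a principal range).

(4.1501, -2.1626, -0.2146)

θ' = 0.7854 + -1.0·1.0 = -0.2146
R = v/ω = 1.25/-1.0 = -1.2500
x' = 3 + -1.2500·(sin -0.2146 − sin 0.7854) = 4.1501
y' = -2.5 − -1.2500·(cos -0.2146 − cos 0.7854) = -2.1626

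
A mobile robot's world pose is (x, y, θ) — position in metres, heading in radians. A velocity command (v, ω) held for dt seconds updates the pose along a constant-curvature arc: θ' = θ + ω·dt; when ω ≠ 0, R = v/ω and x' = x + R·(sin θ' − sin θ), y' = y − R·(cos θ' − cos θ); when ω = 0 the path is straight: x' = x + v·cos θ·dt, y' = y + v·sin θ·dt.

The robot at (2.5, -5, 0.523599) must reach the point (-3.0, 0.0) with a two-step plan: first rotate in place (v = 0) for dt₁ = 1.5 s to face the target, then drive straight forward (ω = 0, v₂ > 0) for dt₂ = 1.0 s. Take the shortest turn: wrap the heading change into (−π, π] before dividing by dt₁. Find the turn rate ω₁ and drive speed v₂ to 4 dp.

heading to target = atan2(0−-5, -3−2.5) = 2.4038
Δθ = wrap(2.4038 − 0.5236) = 1.8802; ω₁ = Δθ/dt₁ = 1.2535
distance = √((-3−2.5)² + (0−-5)²) = 7.4330; v₂ = distance/dt₂ = 7.4330

ω₁ = 1.2535, v₂ = 7.4330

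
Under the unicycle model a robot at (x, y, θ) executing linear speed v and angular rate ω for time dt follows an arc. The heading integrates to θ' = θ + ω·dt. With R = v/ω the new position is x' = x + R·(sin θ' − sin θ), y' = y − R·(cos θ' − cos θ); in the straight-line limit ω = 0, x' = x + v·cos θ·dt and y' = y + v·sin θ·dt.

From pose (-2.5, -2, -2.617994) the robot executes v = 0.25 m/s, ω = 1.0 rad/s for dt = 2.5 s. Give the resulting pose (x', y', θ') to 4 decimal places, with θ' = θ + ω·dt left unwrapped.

θ' = -2.6180 + 1.0·2.5 = -0.1180
R = v/ω = 0.25/1.0 = 0.2500
x' = -2.5 + 0.2500·(sin -0.1180 − sin -2.6180) = -2.4044
y' = -2 − 0.2500·(cos -0.1180 − cos -2.6180) = -2.4648

(-2.4044, -2.4648, -0.1180)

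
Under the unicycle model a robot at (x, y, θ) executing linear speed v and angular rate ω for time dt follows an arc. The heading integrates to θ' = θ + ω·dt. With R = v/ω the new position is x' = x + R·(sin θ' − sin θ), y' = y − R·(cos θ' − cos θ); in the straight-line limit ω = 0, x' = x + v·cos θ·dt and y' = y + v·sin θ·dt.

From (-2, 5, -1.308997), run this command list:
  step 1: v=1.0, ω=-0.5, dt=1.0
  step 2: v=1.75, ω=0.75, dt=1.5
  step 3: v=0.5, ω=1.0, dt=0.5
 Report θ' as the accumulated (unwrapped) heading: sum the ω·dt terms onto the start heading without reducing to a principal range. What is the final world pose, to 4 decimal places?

(-0.9708, 1.5474, -0.1840)

step 1: θ'=-1.8090 (R=-2.0000) → pose (-1.9883, 4.0105, -1.8090)
step 2: θ'=-0.6840 (R=2.3333) → pose (-1.1953, 1.6514, -0.6840)
step 3: θ'=-0.1840 (R=0.5000) → pose (-0.9708, 1.5474, -0.1840)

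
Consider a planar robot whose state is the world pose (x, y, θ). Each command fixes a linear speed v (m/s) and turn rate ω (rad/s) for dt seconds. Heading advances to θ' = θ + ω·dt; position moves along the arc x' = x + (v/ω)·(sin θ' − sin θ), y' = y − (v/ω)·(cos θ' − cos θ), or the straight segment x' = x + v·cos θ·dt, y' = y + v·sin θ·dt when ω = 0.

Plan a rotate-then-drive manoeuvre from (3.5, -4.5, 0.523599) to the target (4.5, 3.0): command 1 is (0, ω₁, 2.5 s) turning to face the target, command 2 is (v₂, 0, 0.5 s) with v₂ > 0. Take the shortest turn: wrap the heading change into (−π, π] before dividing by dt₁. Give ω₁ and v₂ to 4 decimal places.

heading to target = atan2(3−-4.5, 4.5−3.5) = 1.4382
Δθ = wrap(1.4382 − 0.5236) = 0.9146; ω₁ = Δθ/dt₁ = 0.3659
distance = √((4.5−3.5)² + (3−-4.5)²) = 7.5664; v₂ = distance/dt₂ = 15.1327

ω₁ = 0.3659, v₂ = 15.1327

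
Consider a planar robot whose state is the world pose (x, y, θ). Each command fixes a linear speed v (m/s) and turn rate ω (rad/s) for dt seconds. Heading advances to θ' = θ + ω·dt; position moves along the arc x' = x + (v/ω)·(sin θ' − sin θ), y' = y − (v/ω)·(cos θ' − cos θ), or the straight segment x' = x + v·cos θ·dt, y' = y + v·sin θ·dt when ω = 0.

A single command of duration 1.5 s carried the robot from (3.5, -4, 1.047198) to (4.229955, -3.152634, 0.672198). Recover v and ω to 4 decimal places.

Δθ = 0.672198 − 1.047198 = -0.375000
ω = Δθ/dt = -0.375000/1.5 = -0.2500
R = −Δy/(cos θ' − cos θ) = -3.0000
v = R·ω = -3.0000·-0.2500 = 0.7500

v = 0.7500, ω = -0.2500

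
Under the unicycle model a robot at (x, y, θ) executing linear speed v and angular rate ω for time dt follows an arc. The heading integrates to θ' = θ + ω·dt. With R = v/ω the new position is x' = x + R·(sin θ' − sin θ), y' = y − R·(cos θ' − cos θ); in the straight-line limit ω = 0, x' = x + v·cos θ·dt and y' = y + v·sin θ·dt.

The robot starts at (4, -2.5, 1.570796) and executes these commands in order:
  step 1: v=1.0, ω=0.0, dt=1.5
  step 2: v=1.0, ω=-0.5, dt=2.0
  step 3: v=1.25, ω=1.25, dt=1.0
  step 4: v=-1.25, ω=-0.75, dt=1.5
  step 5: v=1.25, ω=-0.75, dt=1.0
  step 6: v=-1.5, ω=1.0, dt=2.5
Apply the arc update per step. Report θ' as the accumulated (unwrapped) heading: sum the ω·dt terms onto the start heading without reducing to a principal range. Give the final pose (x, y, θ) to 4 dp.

(4.9173, -2.1839, 2.4458)

step 1: θ'=1.5708 (straight) → pose (4.0000, -1.0000, 1.5708)
step 2: θ'=0.5708 (R=-2.0000) → pose (4.9194, 0.6829, 0.5708)
step 3: θ'=1.8208 (R=1.0000) → pose (5.3480, 1.7718, 1.8208)
step 4: θ'=0.6958 (R=1.6667) → pose (4.8015, 0.0802, 0.6958)
step 5: θ'=-0.0542 (R=-1.6667) → pose (5.9601, 0.4652, -0.0542)
step 6: θ'=2.4458 (R=-1.5000) → pose (4.9173, -2.1839, 2.4458)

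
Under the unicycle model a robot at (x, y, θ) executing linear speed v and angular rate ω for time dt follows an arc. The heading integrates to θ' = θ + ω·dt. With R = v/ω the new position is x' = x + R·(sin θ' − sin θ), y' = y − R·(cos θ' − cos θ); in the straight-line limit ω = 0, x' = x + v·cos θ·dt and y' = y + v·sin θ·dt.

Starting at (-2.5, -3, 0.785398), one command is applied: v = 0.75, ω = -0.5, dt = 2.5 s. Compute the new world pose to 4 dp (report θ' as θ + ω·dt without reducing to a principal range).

(-0.7672, -2.7197, -0.4646)

θ' = 0.7854 + -0.5·2.5 = -0.4646
R = v/ω = 0.75/-0.5 = -1.5000
x' = -2.5 + -1.5000·(sin -0.4646 − sin 0.7854) = -0.7672
y' = -3 − -1.5000·(cos -0.4646 − cos 0.7854) = -2.7197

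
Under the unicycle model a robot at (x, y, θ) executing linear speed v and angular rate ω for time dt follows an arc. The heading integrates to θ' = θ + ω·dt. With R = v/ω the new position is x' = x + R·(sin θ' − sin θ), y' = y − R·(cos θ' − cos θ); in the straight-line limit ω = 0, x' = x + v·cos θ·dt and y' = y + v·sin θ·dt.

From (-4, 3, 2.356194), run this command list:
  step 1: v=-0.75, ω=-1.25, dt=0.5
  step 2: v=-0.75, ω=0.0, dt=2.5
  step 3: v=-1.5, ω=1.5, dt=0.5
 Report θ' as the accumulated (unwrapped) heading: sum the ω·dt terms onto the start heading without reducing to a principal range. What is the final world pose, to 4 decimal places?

(-3.1588, 0.1906, 2.4812)

step 1: θ'=1.7312 (R=0.6000) → pose (-3.8320, 2.6716, 1.7312)
step 2: θ'=1.7312 (straight) → pose (-3.5325, 0.8206, 1.7312)
step 3: θ'=2.4812 (R=-1.0000) → pose (-3.1588, 0.1906, 2.4812)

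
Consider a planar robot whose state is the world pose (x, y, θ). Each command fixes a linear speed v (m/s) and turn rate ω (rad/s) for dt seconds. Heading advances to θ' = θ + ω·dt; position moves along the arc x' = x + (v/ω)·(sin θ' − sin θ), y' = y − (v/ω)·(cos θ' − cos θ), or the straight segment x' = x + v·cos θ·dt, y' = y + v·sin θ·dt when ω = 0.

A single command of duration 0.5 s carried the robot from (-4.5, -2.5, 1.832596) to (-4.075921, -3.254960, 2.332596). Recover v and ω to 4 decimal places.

Δθ = 2.332596 − 1.832596 = 0.500000
ω = Δθ/dt = 0.500000/0.5 = 1.0000
R = −Δy/(cos θ' − cos θ) = -1.7500
v = R·ω = -1.7500·1.0000 = -1.7500

v = -1.7500, ω = 1.0000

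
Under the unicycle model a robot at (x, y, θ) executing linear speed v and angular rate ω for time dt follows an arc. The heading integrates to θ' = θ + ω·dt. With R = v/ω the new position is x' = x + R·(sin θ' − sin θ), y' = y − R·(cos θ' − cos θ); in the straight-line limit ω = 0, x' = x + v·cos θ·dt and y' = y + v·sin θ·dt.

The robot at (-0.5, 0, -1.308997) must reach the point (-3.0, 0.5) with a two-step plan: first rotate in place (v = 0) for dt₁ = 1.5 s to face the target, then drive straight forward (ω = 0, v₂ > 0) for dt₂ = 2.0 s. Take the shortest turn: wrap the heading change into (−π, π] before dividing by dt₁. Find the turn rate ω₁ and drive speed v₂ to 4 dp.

ω₁ = -1.3533, v₂ = 1.2748

heading to target = atan2(0.5−0, -3−-0.5) = 2.9442
Δθ = wrap(2.9442 − -1.3090) = -2.0300; ω₁ = Δθ/dt₁ = -1.3533
distance = √((-3−-0.5)² + (0.5−0)²) = 2.5495; v₂ = distance/dt₂ = 1.2748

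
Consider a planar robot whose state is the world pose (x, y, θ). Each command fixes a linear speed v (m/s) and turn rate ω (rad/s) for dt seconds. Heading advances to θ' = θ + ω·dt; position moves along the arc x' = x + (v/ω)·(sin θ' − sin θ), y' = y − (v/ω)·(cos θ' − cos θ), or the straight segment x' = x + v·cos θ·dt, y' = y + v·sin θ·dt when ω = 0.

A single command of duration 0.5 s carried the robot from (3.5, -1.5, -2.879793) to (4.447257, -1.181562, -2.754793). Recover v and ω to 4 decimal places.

v = -2.0000, ω = 0.2500

Δθ = -2.754793 − -2.879793 = 0.125000
ω = Δθ/dt = 0.125000/0.5 = 0.2500
R = Δx/(sin θ' − sin θ) = -8.0000
v = R·ω = -8.0000·0.2500 = -2.0000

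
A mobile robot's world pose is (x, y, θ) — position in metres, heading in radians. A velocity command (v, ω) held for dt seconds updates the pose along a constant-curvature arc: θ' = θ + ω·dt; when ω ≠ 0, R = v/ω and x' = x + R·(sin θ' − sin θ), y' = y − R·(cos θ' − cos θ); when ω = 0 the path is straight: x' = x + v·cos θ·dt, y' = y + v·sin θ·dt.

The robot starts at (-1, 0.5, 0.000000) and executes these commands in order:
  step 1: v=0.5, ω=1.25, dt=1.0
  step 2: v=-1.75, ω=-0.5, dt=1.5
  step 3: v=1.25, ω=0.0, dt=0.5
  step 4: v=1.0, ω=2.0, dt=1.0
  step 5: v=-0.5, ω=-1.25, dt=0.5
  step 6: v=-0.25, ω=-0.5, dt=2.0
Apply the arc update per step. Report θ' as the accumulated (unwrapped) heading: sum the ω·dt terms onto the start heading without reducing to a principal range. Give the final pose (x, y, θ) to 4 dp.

(-1.6069, -0.7259, 0.8750)

step 1: θ'=1.2500 (R=0.4000) → pose (-0.6204, 0.7739, 1.2500)
step 2: θ'=0.5000 (R=3.5000) → pose (-2.2639, -1.1940, 0.5000)
step 3: θ'=0.5000 (straight) → pose (-1.7154, -0.8944, 0.5000)
step 4: θ'=2.5000 (R=0.5000) → pose (-1.6559, -0.0550, 2.5000)
step 5: θ'=1.8750 (R=0.4000) → pose (-1.5136, -0.2557, 1.8750)
step 6: θ'=0.8750 (R=0.5000) → pose (-1.6069, -0.7259, 0.8750)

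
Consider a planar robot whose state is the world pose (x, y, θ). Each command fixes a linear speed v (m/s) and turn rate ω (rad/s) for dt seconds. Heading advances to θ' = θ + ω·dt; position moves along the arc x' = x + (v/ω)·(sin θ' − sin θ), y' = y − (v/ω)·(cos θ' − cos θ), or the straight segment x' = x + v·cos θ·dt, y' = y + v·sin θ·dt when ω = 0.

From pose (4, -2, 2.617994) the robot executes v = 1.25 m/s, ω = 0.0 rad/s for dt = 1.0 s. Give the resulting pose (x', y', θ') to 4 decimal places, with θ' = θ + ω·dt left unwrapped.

θ' = 2.6180 + 0.0·1.0 = 2.6180
ω = 0 → straight: x' = 4 + 1.25·cos(2.6180)·1.0 = 2.9175
y' = -2 + 1.25·sin(2.6180)·1.0 = -1.3750

(2.9175, -1.3750, 2.6180)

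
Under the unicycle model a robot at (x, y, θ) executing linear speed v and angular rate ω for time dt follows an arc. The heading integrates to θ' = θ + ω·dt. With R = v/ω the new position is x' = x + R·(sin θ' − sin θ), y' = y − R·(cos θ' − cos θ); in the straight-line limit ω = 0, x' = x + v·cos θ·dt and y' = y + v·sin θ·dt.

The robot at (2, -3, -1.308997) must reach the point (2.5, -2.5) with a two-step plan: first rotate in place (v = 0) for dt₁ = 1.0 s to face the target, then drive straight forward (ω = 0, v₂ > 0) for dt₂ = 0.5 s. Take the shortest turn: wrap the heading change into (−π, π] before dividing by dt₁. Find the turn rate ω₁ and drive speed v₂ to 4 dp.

heading to target = atan2(-2.5−-3, 2.5−2) = 0.7854
Δθ = wrap(0.7854 − -1.3090) = 2.0944; ω₁ = Δθ/dt₁ = 2.0944
distance = √((2.5−2)² + (-2.5−-3)²) = 0.7071; v₂ = distance/dt₂ = 1.4142

ω₁ = 2.0944, v₂ = 1.4142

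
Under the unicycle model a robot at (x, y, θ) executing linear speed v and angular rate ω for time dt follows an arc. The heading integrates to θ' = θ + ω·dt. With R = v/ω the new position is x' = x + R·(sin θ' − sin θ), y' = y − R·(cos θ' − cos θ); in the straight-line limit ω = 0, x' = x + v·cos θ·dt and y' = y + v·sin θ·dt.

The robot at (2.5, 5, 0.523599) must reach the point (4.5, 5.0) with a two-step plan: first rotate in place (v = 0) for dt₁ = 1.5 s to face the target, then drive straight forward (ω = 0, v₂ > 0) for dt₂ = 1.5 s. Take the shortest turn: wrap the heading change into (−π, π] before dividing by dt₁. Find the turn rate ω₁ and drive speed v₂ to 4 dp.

heading to target = atan2(5−5, 4.5−2.5) = 0.0000
Δθ = wrap(0.0000 − 0.5236) = -0.5236; ω₁ = Δθ/dt₁ = -0.3491
distance = √((4.5−2.5)² + (5−5)²) = 2.0000; v₂ = distance/dt₂ = 1.3333

ω₁ = -0.3491, v₂ = 1.3333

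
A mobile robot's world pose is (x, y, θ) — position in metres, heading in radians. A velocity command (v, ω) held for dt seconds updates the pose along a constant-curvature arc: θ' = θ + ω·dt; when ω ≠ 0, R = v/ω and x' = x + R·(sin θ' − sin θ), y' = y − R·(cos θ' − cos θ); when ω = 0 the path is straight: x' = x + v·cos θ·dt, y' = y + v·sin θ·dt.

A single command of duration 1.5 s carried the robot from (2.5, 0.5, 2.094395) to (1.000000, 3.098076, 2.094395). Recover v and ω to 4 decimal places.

v = 2.0000, ω = 0.0000

Δθ = 2.094395 − 2.094395 = 0.000000
ω = Δθ/dt = 0.000000/1.5 = 0.0000
ω = 0 → v = (Δx·cos θ + Δy·sin θ)/dt = 2.0000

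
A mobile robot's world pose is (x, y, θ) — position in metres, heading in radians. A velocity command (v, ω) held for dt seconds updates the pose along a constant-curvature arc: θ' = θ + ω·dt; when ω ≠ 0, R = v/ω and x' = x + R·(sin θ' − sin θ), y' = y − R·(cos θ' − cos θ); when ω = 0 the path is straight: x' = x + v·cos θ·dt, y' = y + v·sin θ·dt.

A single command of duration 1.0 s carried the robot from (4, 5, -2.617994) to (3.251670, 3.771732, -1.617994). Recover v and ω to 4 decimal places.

Δθ = -1.617994 − -2.617994 = 1.000000
ω = Δθ/dt = 1.000000/1.0 = 1.0000
R = −Δy/(cos θ' − cos θ) = 1.5000
v = R·ω = 1.5000·1.0000 = 1.5000

v = 1.5000, ω = 1.0000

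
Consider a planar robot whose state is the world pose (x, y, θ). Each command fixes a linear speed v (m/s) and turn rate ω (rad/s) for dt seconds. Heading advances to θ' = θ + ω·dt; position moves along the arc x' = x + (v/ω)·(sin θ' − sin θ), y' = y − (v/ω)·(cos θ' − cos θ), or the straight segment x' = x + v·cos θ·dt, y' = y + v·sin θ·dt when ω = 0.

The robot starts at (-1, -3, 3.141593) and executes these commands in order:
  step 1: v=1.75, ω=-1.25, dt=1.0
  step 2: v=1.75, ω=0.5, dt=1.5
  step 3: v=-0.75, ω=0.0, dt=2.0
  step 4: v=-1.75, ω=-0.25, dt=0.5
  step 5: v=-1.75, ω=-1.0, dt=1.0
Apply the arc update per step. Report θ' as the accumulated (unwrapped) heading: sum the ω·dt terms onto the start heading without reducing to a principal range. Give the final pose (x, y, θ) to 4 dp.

(-1.1924, -2.7730, 1.5166)

step 1: θ'=1.8916 (R=-1.4000) → pose (-2.3286, -2.0415, 1.8916)
step 2: θ'=2.6416 (R=3.5000) → pose (-3.9720, -0.0735, 2.6416)
step 3: θ'=2.6416 (straight) → pose (-2.6557, -0.7927, 2.6416)
step 4: θ'=2.5166 (R=7.0000) → pose (-1.9160, -1.2590, 2.5166)
step 5: θ'=1.5166 (R=1.7500) → pose (-1.1924, -2.7730, 1.5166)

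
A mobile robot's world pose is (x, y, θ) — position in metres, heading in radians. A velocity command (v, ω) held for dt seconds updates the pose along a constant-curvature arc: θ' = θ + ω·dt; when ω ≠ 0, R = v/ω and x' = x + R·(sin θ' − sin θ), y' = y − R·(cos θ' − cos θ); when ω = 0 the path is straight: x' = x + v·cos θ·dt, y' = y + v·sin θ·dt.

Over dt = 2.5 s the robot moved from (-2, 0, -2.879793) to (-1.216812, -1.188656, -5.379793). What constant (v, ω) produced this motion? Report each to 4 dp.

v = -0.7500, ω = -1.0000

Δθ = -5.379793 − -2.879793 = -2.500000
ω = Δθ/dt = -2.500000/2.5 = -1.0000
R = −Δy/(cos θ' − cos θ) = 0.7500
v = R·ω = 0.7500·-1.0000 = -0.7500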